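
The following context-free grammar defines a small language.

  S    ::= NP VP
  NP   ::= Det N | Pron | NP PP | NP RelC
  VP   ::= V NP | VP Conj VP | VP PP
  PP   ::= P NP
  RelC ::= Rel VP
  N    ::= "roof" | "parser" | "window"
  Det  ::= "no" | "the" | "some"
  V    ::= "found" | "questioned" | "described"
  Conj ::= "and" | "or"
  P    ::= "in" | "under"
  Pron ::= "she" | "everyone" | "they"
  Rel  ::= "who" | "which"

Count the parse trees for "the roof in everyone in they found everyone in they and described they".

Two of the 4 distinct bracketings:
[S [NP [NP [Det the] [N roof]] [PP [P in] [NP [NP [Pron everyone]] [PP [P in] [NP [Pron they]]]]]] [VP [VP [V found] [NP [NP [Pron everyone]] [PP [P in] [NP [Pron they]]]]] [Conj and] [VP [V described] [NP [Pron they]]]]]
[S [NP [NP [Det the] [N roof]] [PP [P in] [NP [NP [Pron everyone]] [PP [P in] [NP [Pron they]]]]]] [VP [VP [VP [V found] [NP [Pron everyone]]] [PP [P in] [NP [Pron they]]]] [Conj and] [VP [V described] [NP [Pron they]]]]]
The difference turns on whether VP → VP PP is used at the relevant span, versus an alternative expansion of VP.

4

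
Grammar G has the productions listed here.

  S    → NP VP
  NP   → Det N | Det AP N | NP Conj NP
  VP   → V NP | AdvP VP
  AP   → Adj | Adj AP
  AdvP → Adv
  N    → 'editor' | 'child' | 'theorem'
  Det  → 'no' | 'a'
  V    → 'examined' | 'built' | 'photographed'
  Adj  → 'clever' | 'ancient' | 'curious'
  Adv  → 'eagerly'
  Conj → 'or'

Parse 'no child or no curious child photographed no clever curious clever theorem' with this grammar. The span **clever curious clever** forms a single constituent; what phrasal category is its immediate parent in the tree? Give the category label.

S
  NP
    NP
      Det: no
      N: child
    Conj: or
    NP
      Det: no
      AP
        Adj: curious
      N: child
  VP
    V: photographed
    NP
      Det: no
      AP
        Adj: clever
        AP
          Adj: curious
          AP
            Adj: clever
      N: theorem
The span 'clever curious clever' is the AP node built by AP → Adj AP.
Its mother is the NP built by NP → Det AP N.

NP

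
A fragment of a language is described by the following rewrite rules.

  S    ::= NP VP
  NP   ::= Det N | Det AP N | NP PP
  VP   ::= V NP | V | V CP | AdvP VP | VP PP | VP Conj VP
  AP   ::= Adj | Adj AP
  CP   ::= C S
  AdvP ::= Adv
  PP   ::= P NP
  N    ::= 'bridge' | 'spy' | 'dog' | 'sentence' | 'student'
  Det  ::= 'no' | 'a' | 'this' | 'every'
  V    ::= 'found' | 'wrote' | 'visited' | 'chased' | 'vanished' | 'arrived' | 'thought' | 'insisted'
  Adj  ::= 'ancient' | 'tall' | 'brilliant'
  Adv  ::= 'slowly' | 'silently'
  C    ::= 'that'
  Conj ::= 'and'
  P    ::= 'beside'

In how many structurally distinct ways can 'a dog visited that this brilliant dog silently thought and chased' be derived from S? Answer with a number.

3

Two of the 3 distinct bracketings:
[S [NP [Det a] [N dog]] [VP [V visited] [CP [C that] [S [NP [Det this] [AP [Adj brilliant]] [N dog]] [VP [AdvP [Adv silently]] [VP [VP [V thought]] [Conj and] [VP [V chased]]]]]]]]
[S [NP [Det a] [N dog]] [VP [V visited] [CP [C that] [S [NP [Det this] [AP [Adj brilliant]] [N dog]] [VP [VP [AdvP [Adv silently]] [VP [V thought]]] [Conj and] [VP [V chased]]]]]]]
The trees differ in how a recursive rule is bracketed over the same span.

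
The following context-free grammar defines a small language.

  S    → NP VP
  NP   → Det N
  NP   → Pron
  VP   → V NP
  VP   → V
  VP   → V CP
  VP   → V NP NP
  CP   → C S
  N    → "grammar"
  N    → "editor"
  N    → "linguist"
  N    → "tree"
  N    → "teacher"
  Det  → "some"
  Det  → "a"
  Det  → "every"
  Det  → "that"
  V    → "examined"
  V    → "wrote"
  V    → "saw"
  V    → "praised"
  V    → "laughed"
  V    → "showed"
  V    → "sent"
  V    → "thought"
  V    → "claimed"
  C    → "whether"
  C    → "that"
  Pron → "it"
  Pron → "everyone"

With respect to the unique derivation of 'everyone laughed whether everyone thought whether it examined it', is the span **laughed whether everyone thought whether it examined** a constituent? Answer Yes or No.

[S [NP [Pron everyone]] [VP [V laughed] [CP [C whether] [S [NP [Pron everyone]] [VP [V thought] [CP [C whether] [S [NP [Pron it]] [VP [V examined] [NP [Pron it]]]]]]]]]]
The smallest constituent containing 'laughed whether everyone thought whether it examined' is the VP spanning 'laughed whether everyone thought whether it examined it'; no single node in the tree dominates exactly the given words.

No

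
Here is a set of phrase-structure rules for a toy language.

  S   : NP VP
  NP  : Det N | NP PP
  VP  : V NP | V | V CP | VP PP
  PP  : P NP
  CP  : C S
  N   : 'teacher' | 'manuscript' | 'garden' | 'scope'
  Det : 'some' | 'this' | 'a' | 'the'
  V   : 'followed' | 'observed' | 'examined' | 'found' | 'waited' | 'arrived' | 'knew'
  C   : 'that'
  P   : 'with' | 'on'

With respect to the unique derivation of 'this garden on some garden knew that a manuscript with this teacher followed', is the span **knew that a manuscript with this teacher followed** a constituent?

[S [NP [NP [Det this] [N garden]] [PP [P on] [NP [Det some] [N garden]]]] [VP [V knew] [CP [C that] [S [NP [NP [Det a] [N manuscript]] [PP [P with] [NP [Det this] [N teacher]]]] [VP [V followed]]]]]]
The words 'knew that a manuscript with this teacher followed' are exhaustively dominated by a single VP node (built by VP → V CP), so they form a constituent.

Yes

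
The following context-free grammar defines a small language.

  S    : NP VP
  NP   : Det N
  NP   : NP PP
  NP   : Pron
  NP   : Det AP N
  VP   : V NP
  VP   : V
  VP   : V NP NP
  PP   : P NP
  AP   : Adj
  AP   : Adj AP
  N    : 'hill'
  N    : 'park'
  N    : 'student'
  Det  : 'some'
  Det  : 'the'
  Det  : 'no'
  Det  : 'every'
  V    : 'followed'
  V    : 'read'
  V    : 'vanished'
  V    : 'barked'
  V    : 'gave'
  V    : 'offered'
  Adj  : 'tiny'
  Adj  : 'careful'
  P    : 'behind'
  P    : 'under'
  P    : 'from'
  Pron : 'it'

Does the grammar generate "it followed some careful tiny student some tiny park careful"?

An N word can never sit immediately before an Adj word in any string this grammar generates, so the substring 'park careful' rules out a derivation.

Ungrammatical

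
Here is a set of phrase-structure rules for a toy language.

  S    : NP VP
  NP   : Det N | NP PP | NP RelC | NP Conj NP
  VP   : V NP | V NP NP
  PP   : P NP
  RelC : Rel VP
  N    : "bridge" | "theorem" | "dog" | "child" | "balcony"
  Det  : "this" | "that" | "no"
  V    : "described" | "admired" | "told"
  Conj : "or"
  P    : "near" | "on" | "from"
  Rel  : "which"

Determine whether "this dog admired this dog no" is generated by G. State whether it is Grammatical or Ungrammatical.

Ungrammatical

For S → NP VP, the only prefix that parses as NP is 'this dog', but the remainder 'admired this dog no' is not a VP under these rules.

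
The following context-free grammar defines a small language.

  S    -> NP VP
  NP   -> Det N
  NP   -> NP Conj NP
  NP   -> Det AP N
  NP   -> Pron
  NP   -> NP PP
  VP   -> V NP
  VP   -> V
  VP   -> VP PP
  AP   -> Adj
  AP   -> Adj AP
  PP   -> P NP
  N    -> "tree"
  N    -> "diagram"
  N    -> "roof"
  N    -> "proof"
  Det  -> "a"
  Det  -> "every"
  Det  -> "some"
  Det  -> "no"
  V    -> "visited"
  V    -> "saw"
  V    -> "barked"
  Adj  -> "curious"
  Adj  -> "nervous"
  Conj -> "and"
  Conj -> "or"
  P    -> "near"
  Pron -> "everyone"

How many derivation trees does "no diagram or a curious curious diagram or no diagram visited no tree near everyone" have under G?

Two of the 4 distinct bracketings:
[S [NP [NP [Det no] [N diagram]] [Conj or] [NP [NP [Det a] [AP [Adj curious] [AP [Adj curious]]] [N diagram]] [Conj or] [NP [Det no] [N diagram]]]] [VP [V visited] [NP [NP [Det no] [N tree]] [PP [P near] [NP [Pron everyone]]]]]]
[S [NP [NP [Det no] [N diagram]] [Conj or] [NP [NP [Det a] [AP [Adj curious] [AP [Adj curious]]] [N diagram]] [Conj or] [NP [Det no] [N diagram]]]] [VP [VP [V visited] [NP [Det no] [N tree]]] [PP [P near] [NP [Pron everyone]]]]]
The difference turns on whether NP → NP PP is used at the relevant span, versus an alternative expansion of NP.

4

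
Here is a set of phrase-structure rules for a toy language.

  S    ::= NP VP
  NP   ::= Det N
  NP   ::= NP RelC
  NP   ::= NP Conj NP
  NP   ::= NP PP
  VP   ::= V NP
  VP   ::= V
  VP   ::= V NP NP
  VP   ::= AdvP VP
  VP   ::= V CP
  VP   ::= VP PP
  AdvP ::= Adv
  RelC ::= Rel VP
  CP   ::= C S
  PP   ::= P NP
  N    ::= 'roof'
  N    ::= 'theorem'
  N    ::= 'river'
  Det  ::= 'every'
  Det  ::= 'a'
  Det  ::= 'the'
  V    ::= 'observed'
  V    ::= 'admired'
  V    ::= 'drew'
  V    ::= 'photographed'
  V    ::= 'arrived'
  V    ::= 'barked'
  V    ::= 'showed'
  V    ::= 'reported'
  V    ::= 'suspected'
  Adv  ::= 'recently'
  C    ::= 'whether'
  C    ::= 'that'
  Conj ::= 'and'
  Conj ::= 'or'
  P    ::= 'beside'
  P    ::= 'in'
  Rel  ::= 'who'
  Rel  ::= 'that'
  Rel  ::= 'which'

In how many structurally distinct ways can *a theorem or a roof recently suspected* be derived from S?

1

[S [NP [NP [Det a] [N theorem]] [Conj or] [NP [Det a] [N roof]]] [VP [AdvP [Adv recently]] [VP [V suspected]]]]
No rule offers an alternative attachment or grouping for any span, so this is the only derivation.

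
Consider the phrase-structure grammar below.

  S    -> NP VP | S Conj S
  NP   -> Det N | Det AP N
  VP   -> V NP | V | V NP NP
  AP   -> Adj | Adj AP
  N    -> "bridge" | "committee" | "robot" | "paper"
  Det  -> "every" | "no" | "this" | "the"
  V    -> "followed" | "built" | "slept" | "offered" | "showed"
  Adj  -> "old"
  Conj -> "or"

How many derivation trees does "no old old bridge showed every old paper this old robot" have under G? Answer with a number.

1

[S [NP [Det no] [AP [Adj old] [AP [Adj old]]] [N bridge]] [VP [V showed] [NP [Det every] [AP [Adj old]] [N paper]] [NP [Det this] [AP [Adj old]] [N robot]]]]
No rule offers an alternative attachment or grouping for any span, so this is the only derivation.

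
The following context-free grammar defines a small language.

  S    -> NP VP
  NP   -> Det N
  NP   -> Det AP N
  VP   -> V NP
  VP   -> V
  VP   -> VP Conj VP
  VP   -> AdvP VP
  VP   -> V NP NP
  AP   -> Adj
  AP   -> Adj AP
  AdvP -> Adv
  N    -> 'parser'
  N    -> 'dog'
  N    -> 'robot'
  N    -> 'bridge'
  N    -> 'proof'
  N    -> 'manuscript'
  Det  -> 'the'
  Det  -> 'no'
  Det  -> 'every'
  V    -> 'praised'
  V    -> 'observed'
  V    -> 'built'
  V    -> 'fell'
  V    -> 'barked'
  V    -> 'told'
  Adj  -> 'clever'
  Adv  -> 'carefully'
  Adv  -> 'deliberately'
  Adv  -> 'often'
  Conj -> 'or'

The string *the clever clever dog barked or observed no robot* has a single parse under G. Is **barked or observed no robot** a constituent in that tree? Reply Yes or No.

Yes

[S [NP [Det the] [AP [Adj clever] [AP [Adj clever]]] [N dog]] [VP [VP [V barked]] [Conj or] [VP [V observed] [NP [Det no] [N robot]]]]]
The words 'barked or observed no robot' are exhaustively dominated by a single VP node (built by VP → VP Conj VP), so they form a constituent.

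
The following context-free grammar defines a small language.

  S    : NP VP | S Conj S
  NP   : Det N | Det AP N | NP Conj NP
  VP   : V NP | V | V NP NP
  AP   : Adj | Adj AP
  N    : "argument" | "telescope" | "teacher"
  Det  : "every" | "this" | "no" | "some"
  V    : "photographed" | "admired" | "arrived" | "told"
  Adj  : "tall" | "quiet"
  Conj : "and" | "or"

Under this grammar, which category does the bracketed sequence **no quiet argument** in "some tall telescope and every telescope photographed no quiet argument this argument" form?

[S [NP [NP [Det some] [AP [Adj tall]] [N telescope]] [Conj and] [NP [Det every] [N telescope]]] [VP [V photographed] [NP [Det no] [AP [Adj quiet]] [N argument]] [NP [Det this] [N argument]]]]
The span 'no quiet argument' is the NP node built by NP → Det AP N.

NP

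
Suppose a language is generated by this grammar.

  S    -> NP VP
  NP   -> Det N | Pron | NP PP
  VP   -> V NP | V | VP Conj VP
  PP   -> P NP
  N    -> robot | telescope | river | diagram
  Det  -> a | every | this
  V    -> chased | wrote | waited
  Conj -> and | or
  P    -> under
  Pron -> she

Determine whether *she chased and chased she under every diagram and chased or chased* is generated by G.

Grammatical

[S [NP [Pron she]] [VP [VP [V chased]] [Conj and] [VP [VP [V chased] [NP [NP [Pron she]] [PP [P under] [NP [Det every] [N diagram]]]]] [Conj and] [VP [VP [V chased]] [Conj or] [VP [V chased]]]]]]
Each bracket corresponds to one application of a listed rule, so the string is derivable from S.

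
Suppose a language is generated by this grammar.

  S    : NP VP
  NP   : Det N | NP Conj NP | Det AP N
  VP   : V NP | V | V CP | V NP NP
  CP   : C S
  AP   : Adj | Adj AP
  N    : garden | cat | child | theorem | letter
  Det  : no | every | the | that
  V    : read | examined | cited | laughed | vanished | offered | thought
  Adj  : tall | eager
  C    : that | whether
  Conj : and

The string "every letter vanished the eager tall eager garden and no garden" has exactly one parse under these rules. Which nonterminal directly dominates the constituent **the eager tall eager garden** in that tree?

S
  NP
    Det: every
    N: letter
  VP
    V: vanished
    NP
      NP
        Det: the
        AP
          Adj: eager
          AP
            Adj: tall
            AP
              Adj: eager
        N: garden
      Conj: and
      NP
        Det: no
        N: garden
The span 'the eager tall eager garden' is the NP node built by NP → Det AP N.
Its mother is the NP built by NP → NP Conj NP.

NP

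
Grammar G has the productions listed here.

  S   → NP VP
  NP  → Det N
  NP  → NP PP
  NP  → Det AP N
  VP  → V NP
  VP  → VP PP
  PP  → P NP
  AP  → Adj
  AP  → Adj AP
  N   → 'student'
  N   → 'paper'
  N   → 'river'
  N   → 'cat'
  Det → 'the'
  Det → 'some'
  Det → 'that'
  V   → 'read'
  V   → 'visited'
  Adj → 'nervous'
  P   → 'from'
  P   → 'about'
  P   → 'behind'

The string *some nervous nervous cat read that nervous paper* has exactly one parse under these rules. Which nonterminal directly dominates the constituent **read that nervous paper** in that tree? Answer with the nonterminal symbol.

S

S
  NP
    Det: some
    AP
      Adj: nervous
      AP
        Adj: nervous
    N: cat
  VP
    V: read
    NP
      Det: that
      AP
        Adj: nervous
      N: paper
The span 'read that nervous paper' is the VP node built by VP → V NP.
Its mother is the S built by S → NP VP.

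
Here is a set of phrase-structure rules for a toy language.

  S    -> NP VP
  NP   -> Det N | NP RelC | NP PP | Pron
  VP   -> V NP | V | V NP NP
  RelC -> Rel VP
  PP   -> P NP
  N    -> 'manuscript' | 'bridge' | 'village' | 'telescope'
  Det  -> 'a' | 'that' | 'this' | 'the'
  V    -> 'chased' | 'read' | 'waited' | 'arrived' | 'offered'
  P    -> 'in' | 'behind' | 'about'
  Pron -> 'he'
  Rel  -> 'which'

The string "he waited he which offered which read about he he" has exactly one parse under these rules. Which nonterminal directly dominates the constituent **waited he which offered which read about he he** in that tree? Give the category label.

S
  NP
    Pron: he
  VP
    V: waited
    NP
      NP
        NP
          NP
            Pron: he
          RelC
            Rel: which
            VP
              V: offered
        RelC
          Rel: which
          VP
            V: read
      PP
        P: about
        NP
          Pron: he
    NP
      Pron: he
The span 'waited he which offered which read about he he' is the VP node built by VP → V NP NP.
Its mother is the S built by S → NP VP.

S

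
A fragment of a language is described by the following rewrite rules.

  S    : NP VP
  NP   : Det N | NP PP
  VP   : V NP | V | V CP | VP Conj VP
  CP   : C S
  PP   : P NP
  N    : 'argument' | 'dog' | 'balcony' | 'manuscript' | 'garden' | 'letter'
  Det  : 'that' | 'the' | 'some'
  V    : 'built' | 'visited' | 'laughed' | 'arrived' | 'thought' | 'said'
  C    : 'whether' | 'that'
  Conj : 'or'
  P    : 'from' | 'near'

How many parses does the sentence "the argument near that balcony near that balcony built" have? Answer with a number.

The two bracketings:
[S [NP [NP [Det the] [N argument]] [PP [P near] [NP [NP [Det that] [N balcony]] [PP [P near] [NP [Det that] [N balcony]]]]]] [VP [V built]]]
[S [NP [NP [NP [Det the] [N argument]] [PP [P near] [NP [Det that] [N balcony]]]] [PP [P near] [NP [Det that] [N balcony]]]] [VP [V built]]]
The trees differ in how a recursive rule is bracketed over the same span.

2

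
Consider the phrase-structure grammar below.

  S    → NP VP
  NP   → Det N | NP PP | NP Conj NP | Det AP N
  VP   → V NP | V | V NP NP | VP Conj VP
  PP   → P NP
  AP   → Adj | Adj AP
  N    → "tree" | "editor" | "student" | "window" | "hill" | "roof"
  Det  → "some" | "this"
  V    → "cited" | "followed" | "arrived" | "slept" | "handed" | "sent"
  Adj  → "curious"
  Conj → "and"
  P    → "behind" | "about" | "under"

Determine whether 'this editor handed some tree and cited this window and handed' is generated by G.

Grammatical

[S [NP [Det this] [N editor]] [VP [VP [V handed] [NP [Det some] [N tree]]] [Conj and] [VP [VP [V cited] [NP [Det this] [N window]]] [Conj and] [VP [V handed]]]]]
The bracketing above is licensed at every node by one of the given productions, with S at the root.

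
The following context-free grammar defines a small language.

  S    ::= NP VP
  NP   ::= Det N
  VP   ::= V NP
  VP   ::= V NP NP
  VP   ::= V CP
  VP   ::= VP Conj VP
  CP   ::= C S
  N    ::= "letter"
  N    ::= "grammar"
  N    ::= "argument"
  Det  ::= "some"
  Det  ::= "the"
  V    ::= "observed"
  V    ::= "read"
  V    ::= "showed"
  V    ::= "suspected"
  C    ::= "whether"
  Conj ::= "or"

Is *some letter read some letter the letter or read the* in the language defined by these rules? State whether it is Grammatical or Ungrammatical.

Ungrammatical

For S → NP VP, the only prefix that parses as NP is 'some letter', but the remainder 'read some letter the letter or read the' is not a VP under these rules.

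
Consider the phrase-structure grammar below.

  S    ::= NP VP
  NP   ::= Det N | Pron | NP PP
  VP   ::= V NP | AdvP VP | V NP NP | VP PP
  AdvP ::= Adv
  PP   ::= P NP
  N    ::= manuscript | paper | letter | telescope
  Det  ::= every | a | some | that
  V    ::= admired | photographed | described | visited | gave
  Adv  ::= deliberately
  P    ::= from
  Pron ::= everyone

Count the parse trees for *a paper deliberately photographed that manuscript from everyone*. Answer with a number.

3

Two of the 3 distinct bracketings:
[S [NP [Det a] [N paper]] [VP [AdvP [Adv deliberately]] [VP [V photographed] [NP [NP [Det that] [N manuscript]] [PP [P from] [NP [Pron everyone]]]]]]]
[S [NP [Det a] [N paper]] [VP [AdvP [Adv deliberately]] [VP [VP [V photographed] [NP [Det that] [N manuscript]]] [PP [P from] [NP [Pron everyone]]]]]]
The difference turns on whether NP → NP PP is used at the relevant span, versus an alternative expansion of NP.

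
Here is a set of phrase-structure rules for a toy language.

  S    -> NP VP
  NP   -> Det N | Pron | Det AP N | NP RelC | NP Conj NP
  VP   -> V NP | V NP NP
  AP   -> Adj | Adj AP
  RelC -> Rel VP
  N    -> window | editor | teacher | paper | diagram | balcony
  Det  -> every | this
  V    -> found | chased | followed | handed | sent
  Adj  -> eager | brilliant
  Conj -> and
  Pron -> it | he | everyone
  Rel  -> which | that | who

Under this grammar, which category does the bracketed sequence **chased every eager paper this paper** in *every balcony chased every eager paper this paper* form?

VP

[S [NP [Det every] [N balcony]] [VP [V chased] [NP [Det every] [AP [Adj eager]] [N paper]] [NP [Det this] [N paper]]]]
The span 'chased every eager paper this paper' is the VP node built by VP → V NP NP.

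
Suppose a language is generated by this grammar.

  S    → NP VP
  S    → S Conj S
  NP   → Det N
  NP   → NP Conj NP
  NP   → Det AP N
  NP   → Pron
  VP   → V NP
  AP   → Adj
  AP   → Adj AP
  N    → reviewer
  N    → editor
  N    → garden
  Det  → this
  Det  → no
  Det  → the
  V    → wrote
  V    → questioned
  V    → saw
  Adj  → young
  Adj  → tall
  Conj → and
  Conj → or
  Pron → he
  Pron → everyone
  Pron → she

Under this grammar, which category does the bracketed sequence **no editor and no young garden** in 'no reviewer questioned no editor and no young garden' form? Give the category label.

NP

S
  NP
    Det: no
    N: reviewer
  VP
    V: questioned
    NP
      NP
        Det: no
        N: editor
      Conj: and
      NP
        Det: no
        AP
          Adj: young
        N: garden
The span 'no editor and no young garden' is the NP node built by NP → NP Conj NP.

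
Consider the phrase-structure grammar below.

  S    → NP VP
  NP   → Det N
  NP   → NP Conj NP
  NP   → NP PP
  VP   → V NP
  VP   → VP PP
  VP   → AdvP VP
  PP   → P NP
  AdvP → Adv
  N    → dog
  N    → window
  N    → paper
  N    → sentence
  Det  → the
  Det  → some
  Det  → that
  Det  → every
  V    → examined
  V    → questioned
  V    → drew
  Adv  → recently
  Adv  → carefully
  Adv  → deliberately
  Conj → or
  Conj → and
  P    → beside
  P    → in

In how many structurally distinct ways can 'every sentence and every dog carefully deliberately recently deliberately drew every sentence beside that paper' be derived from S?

6

Two of the 6 distinct bracketings:
[S [NP [NP [Det every] [N sentence]] [Conj and] [NP [Det every] [N dog]]] [VP [VP [AdvP [Adv carefully]] [VP [AdvP [Adv deliberately]] [VP [AdvP [Adv recently]] [VP [AdvP [Adv deliberately]] [VP [V drew] [NP [Det every] [N sentence]]]]]]] [PP [P beside] [NP [Det that] [N paper]]]]]
[S [NP [NP [Det every] [N sentence]] [Conj and] [NP [Det every] [N dog]]] [VP [AdvP [Adv carefully]] [VP [VP [AdvP [Adv deliberately]] [VP [AdvP [Adv recently]] [VP [AdvP [Adv deliberately]] [VP [V drew] [NP [Det every] [N sentence]]]]]] [PP [P beside] [NP [Det that] [N paper]]]]]]
The trees differ in how a recursive rule is bracketed over the same span.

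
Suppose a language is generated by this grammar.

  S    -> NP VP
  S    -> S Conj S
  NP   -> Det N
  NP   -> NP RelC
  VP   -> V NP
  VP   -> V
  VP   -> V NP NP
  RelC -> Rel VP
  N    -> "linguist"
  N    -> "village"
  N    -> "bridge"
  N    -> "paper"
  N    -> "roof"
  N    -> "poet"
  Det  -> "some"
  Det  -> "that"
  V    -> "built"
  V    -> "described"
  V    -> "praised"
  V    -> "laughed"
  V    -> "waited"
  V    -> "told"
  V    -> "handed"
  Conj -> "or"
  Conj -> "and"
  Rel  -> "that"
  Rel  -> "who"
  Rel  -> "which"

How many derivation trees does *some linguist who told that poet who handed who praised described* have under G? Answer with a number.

Two of the 3 distinct bracketings:
[S [NP [NP [Det some] [N linguist]] [RelC [Rel who] [VP [V told] [NP [NP [NP [Det that] [N poet]] [RelC [Rel who] [VP [V handed]]]] [RelC [Rel who] [VP [V praised]]]]]]] [VP [V described]]]
[S [NP [NP [NP [Det some] [N linguist]] [RelC [Rel who] [VP [V told] [NP [NP [Det that] [N poet]] [RelC [Rel who] [VP [V handed]]]]]]] [RelC [Rel who] [VP [V praised]]]] [VP [V described]]]
The trees differ in how a recursive rule is bracketed over the same span.

3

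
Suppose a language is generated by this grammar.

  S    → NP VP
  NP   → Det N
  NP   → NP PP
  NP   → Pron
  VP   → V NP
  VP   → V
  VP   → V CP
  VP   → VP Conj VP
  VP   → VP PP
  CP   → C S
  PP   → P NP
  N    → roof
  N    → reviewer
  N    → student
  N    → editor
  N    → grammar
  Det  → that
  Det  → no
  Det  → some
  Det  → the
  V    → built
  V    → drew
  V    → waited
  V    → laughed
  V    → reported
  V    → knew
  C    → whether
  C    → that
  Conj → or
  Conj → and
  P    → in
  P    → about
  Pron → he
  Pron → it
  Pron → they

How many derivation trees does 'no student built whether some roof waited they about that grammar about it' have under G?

9

Two of the 9 distinct bracketings:
[S [NP [Det no] [N student]] [VP [V built] [CP [C whether] [S [NP [Det some] [N roof]] [VP [V waited] [NP [NP [Pron they]] [PP [P about] [NP [NP [Det that] [N grammar]] [PP [P about] [NP [Pron it]]]]]]]]]]]
[S [NP [Det no] [N student]] [VP [V built] [CP [C whether] [S [NP [Det some] [N roof]] [VP [V waited] [NP [NP [NP [Pron they]] [PP [P about] [NP [Det that] [N grammar]]]] [PP [P about] [NP [Pron it]]]]]]]]]
The trees differ in how a recursive rule is bracketed over the same span.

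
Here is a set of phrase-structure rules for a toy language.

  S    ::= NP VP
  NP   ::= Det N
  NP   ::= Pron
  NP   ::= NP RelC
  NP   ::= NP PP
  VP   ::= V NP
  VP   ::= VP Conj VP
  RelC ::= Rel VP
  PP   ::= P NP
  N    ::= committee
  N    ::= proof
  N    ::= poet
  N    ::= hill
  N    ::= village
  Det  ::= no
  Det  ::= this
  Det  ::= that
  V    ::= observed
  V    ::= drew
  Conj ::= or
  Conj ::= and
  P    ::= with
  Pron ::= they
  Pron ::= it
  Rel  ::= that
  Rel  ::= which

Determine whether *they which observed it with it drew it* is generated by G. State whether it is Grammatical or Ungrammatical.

[S [NP [NP [Pron they]] [RelC [Rel which] [VP [V observed] [NP [NP [Pron it]] [PP [P with] [NP [Pron it]]]]]]] [VP [V drew] [NP [Pron it]]]]
Each bracket corresponds to one application of a listed rule, so the string is derivable from S.

Grammatical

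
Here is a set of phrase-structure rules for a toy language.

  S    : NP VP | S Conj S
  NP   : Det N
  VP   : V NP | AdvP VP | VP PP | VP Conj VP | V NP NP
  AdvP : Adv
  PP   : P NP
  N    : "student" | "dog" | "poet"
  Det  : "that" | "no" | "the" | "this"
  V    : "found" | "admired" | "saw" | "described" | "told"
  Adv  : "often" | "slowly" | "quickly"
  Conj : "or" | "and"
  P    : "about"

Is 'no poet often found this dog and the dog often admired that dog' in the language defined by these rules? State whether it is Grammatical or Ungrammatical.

Grammatical

S
  S
    NP
      Det: no
      N: poet
    VP
      AdvP
        Adv: often
      VP
        V: found
        NP
          Det: this
          N: dog
  Conj: and
  S
    NP
      Det: the
      N: dog
    VP
      AdvP
        Adv: often
      VP
        V: admired
        NP
          Det: that
          N: dog
Each bracket corresponds to one application of a listed rule, so the string is derivable from S.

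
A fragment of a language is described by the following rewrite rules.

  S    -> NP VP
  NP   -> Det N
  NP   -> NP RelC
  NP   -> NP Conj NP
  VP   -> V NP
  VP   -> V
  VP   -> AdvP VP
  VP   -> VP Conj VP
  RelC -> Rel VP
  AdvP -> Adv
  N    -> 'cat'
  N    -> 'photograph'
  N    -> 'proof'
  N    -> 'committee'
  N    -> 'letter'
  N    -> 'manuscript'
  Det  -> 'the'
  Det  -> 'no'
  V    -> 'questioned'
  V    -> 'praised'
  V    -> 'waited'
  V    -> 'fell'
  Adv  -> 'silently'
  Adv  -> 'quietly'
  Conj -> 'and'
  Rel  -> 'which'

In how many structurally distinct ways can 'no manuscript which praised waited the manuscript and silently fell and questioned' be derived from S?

Two of the 3 distinct bracketings:
[S [NP [NP [Det no] [N manuscript]] [RelC [Rel which] [VP [V praised]]]] [VP [VP [V waited] [NP [Det the] [N manuscript]]] [Conj and] [VP [AdvP [Adv silently]] [VP [VP [V fell]] [Conj and] [VP [V questioned]]]]]]
[S [NP [NP [Det no] [N manuscript]] [RelC [Rel which] [VP [V praised]]]] [VP [VP [V waited] [NP [Det the] [N manuscript]]] [Conj and] [VP [VP [AdvP [Adv silently]] [VP [V fell]]] [Conj and] [VP [V questioned]]]]]
The trees differ in how a recursive rule is bracketed over the same span.

3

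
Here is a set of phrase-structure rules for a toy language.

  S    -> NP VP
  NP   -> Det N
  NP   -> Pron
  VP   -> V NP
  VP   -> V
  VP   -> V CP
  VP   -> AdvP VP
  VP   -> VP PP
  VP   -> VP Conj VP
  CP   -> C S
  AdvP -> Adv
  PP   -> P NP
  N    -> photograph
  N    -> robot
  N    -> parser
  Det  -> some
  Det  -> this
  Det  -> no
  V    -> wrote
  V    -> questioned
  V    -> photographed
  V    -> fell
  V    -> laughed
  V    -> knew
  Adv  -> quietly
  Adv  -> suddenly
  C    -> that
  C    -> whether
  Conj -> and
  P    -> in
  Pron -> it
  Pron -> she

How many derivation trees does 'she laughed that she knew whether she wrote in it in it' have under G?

6

Two of the 6 distinct bracketings:
[S [NP [Pron she]] [VP [V laughed] [CP [C that] [S [NP [Pron she]] [VP [V knew] [CP [C whether] [S [NP [Pron she]] [VP [VP [VP [V wrote]] [PP [P in] [NP [Pron it]]]] [PP [P in] [NP [Pron it]]]]]]]]]]]
[S [NP [Pron she]] [VP [V laughed] [CP [C that] [S [NP [Pron she]] [VP [VP [V knew] [CP [C whether] [S [NP [Pron she]] [VP [VP [V wrote]] [PP [P in] [NP [Pron it]]]]]]] [PP [P in] [NP [Pron it]]]]]]]]
The trees differ in how a recursive rule is bracketed over the same span.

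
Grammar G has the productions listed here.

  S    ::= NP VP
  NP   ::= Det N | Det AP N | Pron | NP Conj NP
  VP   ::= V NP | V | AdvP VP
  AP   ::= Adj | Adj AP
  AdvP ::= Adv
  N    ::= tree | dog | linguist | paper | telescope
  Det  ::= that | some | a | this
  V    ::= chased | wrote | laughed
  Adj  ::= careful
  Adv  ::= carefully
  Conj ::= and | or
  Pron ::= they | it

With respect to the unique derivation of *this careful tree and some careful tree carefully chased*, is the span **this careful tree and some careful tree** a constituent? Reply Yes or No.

[S [NP [NP [Det this] [AP [Adj careful]] [N tree]] [Conj and] [NP [Det some] [AP [Adj careful]] [N tree]]] [VP [AdvP [Adv carefully]] [VP [V chased]]]]
The words 'this careful tree and some careful tree' are exhaustively dominated by a single NP node (built by NP → NP Conj NP), so they form a constituent.

Yes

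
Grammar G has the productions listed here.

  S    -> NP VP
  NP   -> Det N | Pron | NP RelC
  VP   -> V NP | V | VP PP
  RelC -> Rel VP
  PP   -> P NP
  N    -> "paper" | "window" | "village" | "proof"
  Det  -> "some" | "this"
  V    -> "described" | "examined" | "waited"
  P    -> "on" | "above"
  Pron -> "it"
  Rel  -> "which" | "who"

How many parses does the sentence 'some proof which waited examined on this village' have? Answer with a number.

1

[S [NP [NP [Det some] [N proof]] [RelC [Rel which] [VP [V waited]]]] [VP [VP [V examined]] [PP [P on] [NP [Det this] [N village]]]]]
No rule offers an alternative attachment or grouping for any span, so this is the only derivation.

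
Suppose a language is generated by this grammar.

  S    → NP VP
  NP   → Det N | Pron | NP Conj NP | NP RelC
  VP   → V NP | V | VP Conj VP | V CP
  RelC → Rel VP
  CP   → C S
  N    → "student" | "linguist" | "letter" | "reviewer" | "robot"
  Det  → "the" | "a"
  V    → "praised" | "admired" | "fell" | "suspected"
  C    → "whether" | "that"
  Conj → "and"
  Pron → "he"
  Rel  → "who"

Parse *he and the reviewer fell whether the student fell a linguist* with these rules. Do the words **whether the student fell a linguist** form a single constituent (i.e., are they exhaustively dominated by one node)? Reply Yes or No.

[S [NP [NP [Pron he]] [Conj and] [NP [Det the] [N reviewer]]] [VP [V fell] [CP [C whether] [S [NP [Det the] [N student]] [VP [V fell] [NP [Det a] [N linguist]]]]]]]
The words 'whether the student fell a linguist' are exhaustively dominated by a single CP node (built by CP → C S), so they form a constituent.

Yes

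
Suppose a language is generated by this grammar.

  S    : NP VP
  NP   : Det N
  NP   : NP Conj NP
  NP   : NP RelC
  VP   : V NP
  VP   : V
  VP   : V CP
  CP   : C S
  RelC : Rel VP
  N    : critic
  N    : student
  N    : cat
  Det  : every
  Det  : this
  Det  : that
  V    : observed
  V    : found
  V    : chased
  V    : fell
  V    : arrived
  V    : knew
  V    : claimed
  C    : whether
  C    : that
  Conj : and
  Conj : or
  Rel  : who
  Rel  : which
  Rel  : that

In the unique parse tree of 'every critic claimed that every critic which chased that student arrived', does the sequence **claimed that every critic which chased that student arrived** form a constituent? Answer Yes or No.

Yes

[S [NP [Det every] [N critic]] [VP [V claimed] [CP [C that] [S [NP [NP [Det every] [N critic]] [RelC [Rel which] [VP [V chased] [NP [Det that] [N student]]]]] [VP [V arrived]]]]]]
The words 'claimed that every critic which chased that student arrived' are exhaustively dominated by a single VP node (built by VP → V CP), so they form a constituent.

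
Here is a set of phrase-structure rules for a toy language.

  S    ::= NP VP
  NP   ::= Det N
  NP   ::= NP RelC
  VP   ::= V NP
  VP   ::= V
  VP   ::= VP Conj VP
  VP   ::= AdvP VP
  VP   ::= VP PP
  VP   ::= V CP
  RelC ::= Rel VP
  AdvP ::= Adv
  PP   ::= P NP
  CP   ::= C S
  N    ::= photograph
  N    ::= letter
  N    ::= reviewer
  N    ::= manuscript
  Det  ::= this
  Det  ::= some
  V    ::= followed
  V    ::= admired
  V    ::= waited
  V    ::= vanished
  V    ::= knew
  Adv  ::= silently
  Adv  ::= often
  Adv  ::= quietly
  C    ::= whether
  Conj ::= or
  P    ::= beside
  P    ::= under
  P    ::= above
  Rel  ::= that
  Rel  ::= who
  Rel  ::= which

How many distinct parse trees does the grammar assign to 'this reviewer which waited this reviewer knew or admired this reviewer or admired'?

2

The two bracketings:
[S [NP [NP [Det this] [N reviewer]] [RelC [Rel which] [VP [V waited] [NP [Det this] [N reviewer]]]]] [VP [VP [V knew]] [Conj or] [VP [VP [V admired] [NP [Det this] [N reviewer]]] [Conj or] [VP [V admired]]]]]
[S [NP [NP [Det this] [N reviewer]] [RelC [Rel which] [VP [V waited] [NP [Det this] [N reviewer]]]]] [VP [VP [VP [V knew]] [Conj or] [VP [V admired] [NP [Det this] [N reviewer]]]] [Conj or] [VP [V admired]]]]
The trees differ in how a recursive rule is bracketed over the same span.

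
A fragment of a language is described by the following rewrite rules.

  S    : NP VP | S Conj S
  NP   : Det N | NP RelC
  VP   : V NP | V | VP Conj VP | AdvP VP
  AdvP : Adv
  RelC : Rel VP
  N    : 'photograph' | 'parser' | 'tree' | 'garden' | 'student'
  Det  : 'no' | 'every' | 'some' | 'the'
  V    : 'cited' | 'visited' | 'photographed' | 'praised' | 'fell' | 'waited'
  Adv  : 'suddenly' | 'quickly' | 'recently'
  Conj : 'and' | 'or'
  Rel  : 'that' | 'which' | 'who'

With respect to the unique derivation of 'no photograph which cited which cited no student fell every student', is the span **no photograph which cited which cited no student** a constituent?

Yes

[S [NP [NP [NP [Det no] [N photograph]] [RelC [Rel which] [VP [V cited]]]] [RelC [Rel which] [VP [V cited] [NP [Det no] [N student]]]]] [VP [V fell] [NP [Det every] [N student]]]]
The words 'no photograph which cited which cited no student' are exhaustively dominated by a single NP node (built by NP → NP RelC), so they form a constituent.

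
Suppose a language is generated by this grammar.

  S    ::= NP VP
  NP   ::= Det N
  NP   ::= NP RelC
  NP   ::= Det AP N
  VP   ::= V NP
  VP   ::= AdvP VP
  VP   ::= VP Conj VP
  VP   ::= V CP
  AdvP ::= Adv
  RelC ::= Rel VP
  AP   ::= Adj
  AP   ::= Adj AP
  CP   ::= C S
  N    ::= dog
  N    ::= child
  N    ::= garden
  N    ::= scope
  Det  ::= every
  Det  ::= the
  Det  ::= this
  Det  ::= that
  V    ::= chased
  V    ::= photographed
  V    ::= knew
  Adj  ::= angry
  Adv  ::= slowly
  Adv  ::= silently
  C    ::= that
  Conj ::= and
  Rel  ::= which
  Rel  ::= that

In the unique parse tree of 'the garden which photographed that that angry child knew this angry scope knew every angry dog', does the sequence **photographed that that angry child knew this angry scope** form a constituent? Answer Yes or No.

Yes

[S [NP [NP [Det the] [N garden]] [RelC [Rel which] [VP [V photographed] [CP [C that] [S [NP [Det that] [AP [Adj angry]] [N child]] [VP [V knew] [NP [Det this] [AP [Adj angry]] [N scope]]]]]]]] [VP [V knew] [NP [Det every] [AP [Adj angry]] [N dog]]]]
The words 'photographed that that angry child knew this angry scope' are exhaustively dominated by a single VP node (built by VP → V CP), so they form a constituent.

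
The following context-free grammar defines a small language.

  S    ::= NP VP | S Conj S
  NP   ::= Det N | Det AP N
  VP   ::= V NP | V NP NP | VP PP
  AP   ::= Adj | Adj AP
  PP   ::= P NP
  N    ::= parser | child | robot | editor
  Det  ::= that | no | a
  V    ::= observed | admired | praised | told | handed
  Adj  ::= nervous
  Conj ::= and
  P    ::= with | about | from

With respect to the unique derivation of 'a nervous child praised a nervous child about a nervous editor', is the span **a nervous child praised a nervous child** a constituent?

No

[S [NP [Det a] [AP [Adj nervous]] [N child]] [VP [VP [V praised] [NP [Det a] [AP [Adj nervous]] [N child]]] [PP [P about] [NP [Det a] [AP [Adj nervous]] [N editor]]]]]
The smallest constituent containing 'a nervous child praised a nervous child' is the S spanning 'a nervous child praised a nervous child about a nervous editor'; no single node in the tree dominates exactly the given words.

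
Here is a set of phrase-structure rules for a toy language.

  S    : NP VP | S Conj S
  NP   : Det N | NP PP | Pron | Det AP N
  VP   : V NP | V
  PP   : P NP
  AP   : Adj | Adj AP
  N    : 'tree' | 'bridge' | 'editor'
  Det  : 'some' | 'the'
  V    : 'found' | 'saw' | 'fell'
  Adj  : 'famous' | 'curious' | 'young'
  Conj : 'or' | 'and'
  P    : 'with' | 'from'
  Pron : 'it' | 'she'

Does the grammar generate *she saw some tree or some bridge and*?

Ungrammatical

For S → NP VP, the only prefix that parses as NP is 'she', but the remainder 'saw some tree or some bridge and' is not a VP under these rules. The alternative S rule S → S Conj S likewise has no satisfying split.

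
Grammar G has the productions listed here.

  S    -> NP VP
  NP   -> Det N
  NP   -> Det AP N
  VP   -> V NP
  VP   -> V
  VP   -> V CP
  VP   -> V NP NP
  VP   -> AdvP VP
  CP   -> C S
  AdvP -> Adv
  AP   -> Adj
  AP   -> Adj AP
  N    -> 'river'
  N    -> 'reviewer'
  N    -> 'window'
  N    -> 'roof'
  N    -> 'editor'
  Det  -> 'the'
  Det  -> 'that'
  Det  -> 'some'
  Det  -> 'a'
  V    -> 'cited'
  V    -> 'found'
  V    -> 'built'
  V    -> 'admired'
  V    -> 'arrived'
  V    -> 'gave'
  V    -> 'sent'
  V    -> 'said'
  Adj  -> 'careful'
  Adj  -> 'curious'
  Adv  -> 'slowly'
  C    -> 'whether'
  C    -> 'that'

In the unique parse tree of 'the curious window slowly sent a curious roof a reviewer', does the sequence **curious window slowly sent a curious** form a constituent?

No

[S [NP [Det the] [AP [Adj curious]] [N window]] [VP [AdvP [Adv slowly]] [VP [V sent] [NP [Det a] [AP [Adj curious]] [N roof]] [NP [Det a] [N reviewer]]]]]
The smallest constituent containing 'curious window slowly sent a curious' is the S spanning 'the curious window slowly sent a curious roof a reviewer'; no single node in the tree dominates exactly the given words.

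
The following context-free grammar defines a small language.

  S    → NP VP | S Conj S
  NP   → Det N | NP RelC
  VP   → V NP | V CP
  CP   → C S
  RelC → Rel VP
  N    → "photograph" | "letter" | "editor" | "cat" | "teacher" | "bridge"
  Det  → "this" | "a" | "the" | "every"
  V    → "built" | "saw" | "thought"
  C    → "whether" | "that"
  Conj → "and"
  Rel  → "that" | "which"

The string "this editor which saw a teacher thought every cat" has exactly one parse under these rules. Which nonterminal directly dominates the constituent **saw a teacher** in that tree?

RelC

S
  NP
    NP
      Det: this
      N: editor
    RelC
      Rel: which
      VP
        V: saw
        NP
          Det: a
          N: teacher
  VP
    V: thought
    NP
      Det: every
      N: cat
The span 'saw a teacher' is the VP node built by VP → V NP.
Its mother is the RelC built by RelC → Rel VP.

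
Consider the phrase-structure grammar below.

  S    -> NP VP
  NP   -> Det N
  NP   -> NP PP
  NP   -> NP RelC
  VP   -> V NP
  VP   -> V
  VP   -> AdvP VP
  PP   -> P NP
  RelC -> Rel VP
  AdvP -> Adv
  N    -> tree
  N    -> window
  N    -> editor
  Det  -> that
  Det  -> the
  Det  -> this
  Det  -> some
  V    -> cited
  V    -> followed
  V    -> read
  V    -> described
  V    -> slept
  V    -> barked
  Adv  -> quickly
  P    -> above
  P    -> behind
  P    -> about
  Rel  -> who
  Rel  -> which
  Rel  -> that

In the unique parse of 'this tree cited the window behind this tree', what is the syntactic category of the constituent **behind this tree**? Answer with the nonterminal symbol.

PP

S
  NP
    Det: this
    N: tree
  VP
    V: cited
    NP
      NP
        Det: the
        N: window
      PP
        P: behind
        NP
          Det: this
          N: tree
The span 'behind this tree' is the PP node built by PP → P NP.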